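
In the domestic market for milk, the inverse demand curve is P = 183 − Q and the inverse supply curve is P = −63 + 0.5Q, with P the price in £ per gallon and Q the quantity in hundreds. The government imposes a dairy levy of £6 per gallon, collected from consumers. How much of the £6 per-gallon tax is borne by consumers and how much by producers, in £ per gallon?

Consumers bear £4 per gallon; producers bear £2 per gallon.

Inverting to Q(P) form: Qd = 183 − P; Qs = 2P + 126.
Before the tax: set 183 − P = 2P + 126 → P* = £19, Q* = 164.
With the tax collected from consumers, demand (in seller-price terms) shifts: Qd = 183 − (P + 6).
New equilibrium: consumers pay £23, producers receive £17, Q = 160. (Wedge: Pb − Ps = 6.)
Burden on consumers: £4; on producers: £2. (They sum to £6.)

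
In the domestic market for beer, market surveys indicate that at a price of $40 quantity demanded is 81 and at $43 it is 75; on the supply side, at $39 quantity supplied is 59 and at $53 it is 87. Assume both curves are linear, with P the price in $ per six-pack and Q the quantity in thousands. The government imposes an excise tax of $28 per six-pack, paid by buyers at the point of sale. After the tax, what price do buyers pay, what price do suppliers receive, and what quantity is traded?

Buyers pay $59; suppliers receive $31; quantity = 43.

Demand slope: (75 − 81)/(43 − 40) = -2, so Qd = 161 − 2P.
Supply slope: (87 − 59)/(53 − 39) = 2, so Qs = 2P − 19.
Without the tax, 161 − 2P = 2P − 19 gives 4P = 180, so P* = $45 and Q* = 71.
With the tax collected from buyers, demand (in seller-price terms) shifts: Qd = 161 − 2(P + 28).
Solving gives Q = 43 with buyers paying $59 and suppliers receiving $31 (the $28 wedge).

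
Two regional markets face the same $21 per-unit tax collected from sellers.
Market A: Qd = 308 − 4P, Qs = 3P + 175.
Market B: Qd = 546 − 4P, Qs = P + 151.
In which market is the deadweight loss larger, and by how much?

Market A, by $201.6.

Market A: pre-tax P* = $19, Q* = 232; post-tax Q = 196; deadweight loss = $378.
Market B: pre-tax P* = $79, Q* = 230; post-tax Q = 213.2; deadweight loss = $176.4.
Difference: $378 vs $176.4 → market A is larger by $201.6.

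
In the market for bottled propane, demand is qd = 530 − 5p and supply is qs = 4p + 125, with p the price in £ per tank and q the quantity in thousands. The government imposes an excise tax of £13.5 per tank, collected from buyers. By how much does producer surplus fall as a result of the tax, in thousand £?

Producer surplus falls by £2175 thousand.

Without the tax, 530 − 5p = 4p + 125 gives 9p = 405, so p* = £45 and q* = 305.
With the tax collected from buyers, demand (in seller-price terms) shifts: qd = 530 − 5(p + 13.5).
Solving gives q = 275 with buyers paying £51 and sellers receiving £37.5 (the £13.5 wedge).
ΔPS is the trapezoid between Q = 275 and Q = 305 of height £7.5: ½ · (305 + 275) · 7.5 = £2175.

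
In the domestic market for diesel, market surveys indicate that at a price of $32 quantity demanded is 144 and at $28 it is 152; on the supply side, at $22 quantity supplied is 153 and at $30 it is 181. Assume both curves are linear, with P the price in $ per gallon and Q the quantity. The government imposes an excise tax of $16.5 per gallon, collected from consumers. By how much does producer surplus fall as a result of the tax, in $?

Producer surplus falls by $897.

Demand slope: (152 − 144)/(28 − 32) = -2, so Qd = 208 − 2P.
Supply slope: (181 − 153)/(30 − 22) = 3.5, so Qs = 3.5P + 76.
Before the tax: set 208 − 2P = 3.5P + 76 → P* = $24, Q* = 160.
With the tax collected from consumers, demand (in seller-price terms) shifts: Qd = 208 − 2(P + 16.5).
New equilibrium: consumers pay $34.5, sellers receive $18, Q = 139. (Wedge: Pb − Ps = 16.5.)
ΔPS is the trapezoid between Q = 139 and Q = 160 of height $6: ½ · (160 + 139) · 6 = $897.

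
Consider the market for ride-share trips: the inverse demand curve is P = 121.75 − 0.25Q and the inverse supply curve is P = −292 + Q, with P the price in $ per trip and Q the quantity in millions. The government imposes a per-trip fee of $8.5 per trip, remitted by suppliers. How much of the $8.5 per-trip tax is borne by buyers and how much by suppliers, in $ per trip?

Buyers bear $1.7 per trip; suppliers bear $6.8 per trip.

Rewrite in direct form: Qd = 487 − 4P and Qs = P + 292.
Without the tax, 487 − 4P = P + 292 gives 5P = 195, so P* = $39 and Q* = 331.
With the tax collected from suppliers, supply shifts: Qs = (P − 8.5) + 292.
New equilibrium: buyers pay $40.7, suppliers receive $32.2, Q = 324.2. (Wedge: Pb − Ps = 8.5.)
Burden on buyers: $1.7; on suppliers: $6.8. (They sum to $8.5.)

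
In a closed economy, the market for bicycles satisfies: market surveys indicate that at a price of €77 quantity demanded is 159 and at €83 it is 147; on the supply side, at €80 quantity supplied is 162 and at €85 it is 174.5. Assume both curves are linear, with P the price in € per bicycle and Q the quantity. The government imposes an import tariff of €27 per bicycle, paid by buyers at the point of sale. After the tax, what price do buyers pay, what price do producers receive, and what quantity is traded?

Buyers pay €93; producers receive €66; quantity = 127.

Demand slope: (147 − 159)/(83 − 77) = -2, so Qd = 313 − 2P.
Supply slope: (174.5 − 162)/(85 − 80) = 2.5, so Qs = 2.5P − 38.
Before the tax: set 313 − 2P = 2.5P − 38 → P* = €78, Q* = 157.
With the tax collected from buyers, demand (in seller-price terms) shifts: Qd = 313 − 2(P + 27).
New equilibrium: buyers pay €93, producers receive €66, Q = 127. (Wedge: Pb − Ps = 27.)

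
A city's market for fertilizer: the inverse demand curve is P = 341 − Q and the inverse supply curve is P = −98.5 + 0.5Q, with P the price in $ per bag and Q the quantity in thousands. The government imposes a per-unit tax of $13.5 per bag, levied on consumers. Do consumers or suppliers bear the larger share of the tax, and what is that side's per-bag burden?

Inverting to Q(P) form: Qd = 341 − P; Qs = 2P + 197.
Before the tax: set 341 − P = 2P + 197 → P* = $48, Q* = 293.
With the tax collected from consumers, demand (in seller-price terms) shifts: Qd = 341 − (P + 13.5).
Solving gives Q = 284 with consumers paying $57 and suppliers receiving $43.5 (the $13.5 wedge).
Per-bag burden: consumers $9, suppliers $4.5.
Consumers take the larger share because demand is less price-elastic here (demand slope 1 vs supply slope 2).

Consumers bear the larger share: $9 per bag.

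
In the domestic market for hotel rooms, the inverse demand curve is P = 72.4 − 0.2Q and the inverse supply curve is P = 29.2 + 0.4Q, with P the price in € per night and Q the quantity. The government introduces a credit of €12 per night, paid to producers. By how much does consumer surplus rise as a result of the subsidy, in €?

Consumer surplus rises by €328.

Rewrite in direct form: Qd = 362 − 5P and Qs = 2.5P − 73.
Before the subsidy: set 362 − 5P = 2.5P − 73 → P* = €58, Q* = 72.
With a per-unit subsidy paid to producers, each receives P + 12 per unit sold, so supply becomes Qs = 2.5(P + 12) − 73.
New equilibrium: consumers pay €54, producers receive €66, Q = 92. (Wedge: Pb − Ps = −12.)
ΔCS is the trapezoid between Q = 92 and Q = 72 of height €4: ½ · (72 + 92) · 4 = €328.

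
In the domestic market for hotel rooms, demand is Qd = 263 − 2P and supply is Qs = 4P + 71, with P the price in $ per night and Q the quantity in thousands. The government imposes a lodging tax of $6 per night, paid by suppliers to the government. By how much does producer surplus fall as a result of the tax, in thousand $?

Without the tax, 263 − 2P = 4P + 71 gives 6P = 192, so P* = $32 and Q* = 199.
With the tax collected from suppliers, supply shifts: Qs = 4(P − 6) + 71.
Solving gives Q = 191 with consumers paying $36 and suppliers receiving $30 (the $6 wedge).
ΔPS is the trapezoid between Q = 191 and Q = 199 of height $2: ½ · (199 + 191) · 2 = $390.

Producer surplus falls by $390 thousand.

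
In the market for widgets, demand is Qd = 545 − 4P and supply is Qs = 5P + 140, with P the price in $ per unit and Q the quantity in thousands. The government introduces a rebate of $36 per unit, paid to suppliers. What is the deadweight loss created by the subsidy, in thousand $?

Without the subsidy, 545 − 4P = 5P + 140 gives 9P = 405, so P* = $45 and Q* = 365.
With a per-unit subsidy paid to suppliers, each receives P + 36 per unit sold, so supply becomes Qs = 5(P + 36) + 140.
Solving gives Q = 445 with buyers paying $25 and suppliers receiving $61 (the $36 wedge).
Quantity rises by |ΔQ| = |365 − 445| = 80.
DWL = ½ · t · |ΔQ| = ½ · 36 · 80 = $1440.

Deadweight loss = $1440 thousand.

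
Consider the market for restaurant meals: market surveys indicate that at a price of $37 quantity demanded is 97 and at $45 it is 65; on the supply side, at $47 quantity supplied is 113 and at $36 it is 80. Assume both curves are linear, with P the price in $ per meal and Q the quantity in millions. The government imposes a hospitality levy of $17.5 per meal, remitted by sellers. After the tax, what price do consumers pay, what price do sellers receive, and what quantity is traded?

Consumers pay $46.5; sellers receive $29; quantity = 59.

Demand slope: (65 − 97)/(45 − 37) = -4, so Qd = 245 − 4P.
Supply slope: (80 − 113)/(36 − 47) = 3, so Qs = 3P − 28.
Without the tax, 245 − 4P = 3P − 28 gives 7P = 273, so P* = $39 and Q* = 89.
With the tax collected from sellers, supply shifts: Qs = 3(P − 17.5) − 28.
New equilibrium: consumers pay $46.5, sellers receive $29, Q = 59. (Wedge: Pb − Ps = 17.5.)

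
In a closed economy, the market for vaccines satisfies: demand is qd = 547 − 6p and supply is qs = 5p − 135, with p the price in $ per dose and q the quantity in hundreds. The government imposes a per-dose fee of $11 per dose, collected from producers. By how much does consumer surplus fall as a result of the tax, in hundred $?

Before the tax: set 547 − 6p = 5p − 135 → p* = $62, q* = 175.
With the tax collected from producers, supply shifts: qs = 5(p − 11) − 135.
New equilibrium: buyers pay $67, producers receive $56, q = 145. (Wedge: pb − ps = 11.)
ΔCS is the trapezoid between Q = 145 and Q = 175 of height $5: ½ · (175 + 145) · 5 = $800.

Consumer surplus falls by $800 hundred.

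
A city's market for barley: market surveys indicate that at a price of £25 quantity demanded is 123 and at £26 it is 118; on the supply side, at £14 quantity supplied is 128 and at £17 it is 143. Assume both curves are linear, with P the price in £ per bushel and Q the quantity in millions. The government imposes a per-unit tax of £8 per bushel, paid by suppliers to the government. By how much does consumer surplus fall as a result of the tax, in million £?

Demand slope: (118 − 123)/(26 − 25) = -5, so Qd = 248 − 5P.
Supply slope: (143 − 128)/(17 − 14) = 5, so Qs = 5P + 58.
Before the tax: set 248 − 5P = 5P + 58 → P* = £19, Q* = 153.
With the tax collected from suppliers, supply shifts: Qs = 5(P − 8) + 58.
New equilibrium: consumers pay £23, suppliers receive £15, Q = 133. (Wedge: Pb − Ps = 8.)
ΔCS is the trapezoid between Q = 133 and Q = 153 of height £4: ½ · (153 + 133) · 4 = £572.

Consumer surplus falls by £572 million.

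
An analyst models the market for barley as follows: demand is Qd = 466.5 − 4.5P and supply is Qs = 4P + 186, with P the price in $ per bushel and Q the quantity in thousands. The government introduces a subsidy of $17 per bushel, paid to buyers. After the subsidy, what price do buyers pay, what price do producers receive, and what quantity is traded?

Buyers pay $25; producers receive $42; quantity = 354.

Before the subsidy: set 466.5 − 4.5P = 4P + 186 → P* = $33, Q* = 318.
With a per-unit subsidy paid to buyers, each effectively pays P − 17, so demand becomes Qd = 466.5 − 4.5(P − 17).
Solving gives Q = 354 with buyers paying $25 and producers receiving $42 (the $17 wedge).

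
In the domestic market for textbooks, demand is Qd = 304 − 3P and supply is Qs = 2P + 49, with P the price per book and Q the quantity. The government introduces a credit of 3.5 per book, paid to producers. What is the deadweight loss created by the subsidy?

Deadweight loss = 7.35.

Before the subsidy: set 304 − 3P = 2P + 49 → P* = 51, Q* = 151.
With a per-unit subsidy paid to producers, each receives P + 3.5 per unit sold, so supply becomes Qs = 2(P + 3.5) + 49.
New equilibrium: consumers pay 49.6, producers receive 53.1, Q = 155.2. (Wedge: Pb − Ps = −3.5.)
Quantity rises by |ΔQ| = |151 − 155.2| = 4.2.
DWL = ½ · t · |ΔQ| = ½ · 3.5 · 4.2 = 7.35.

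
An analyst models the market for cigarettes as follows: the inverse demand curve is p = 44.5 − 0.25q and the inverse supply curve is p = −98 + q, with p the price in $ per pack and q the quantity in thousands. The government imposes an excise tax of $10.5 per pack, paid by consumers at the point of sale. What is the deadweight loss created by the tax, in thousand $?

Inverting to q(p) form: qd = 178 − 4p; qs = p + 98.
Without the tax, 178 − 4p = p + 98 gives 5p = 80, so p* = $16 and q* = 114.
With the tax collected from consumers, demand (in seller-price terms) shifts: qd = 178 − 4(p + 10.5).
Solving gives q = 105.6 with consumers paying $18.1 and suppliers receiving $7.6 (the $10.5 wedge).
Quantity falls by |ΔQ| = |114 − 105.6| = 8.4.
DWL = ½ · t · |ΔQ| = ½ · 10.5 · 8.4 = $44.1.

Deadweight loss = $44.1 thousand.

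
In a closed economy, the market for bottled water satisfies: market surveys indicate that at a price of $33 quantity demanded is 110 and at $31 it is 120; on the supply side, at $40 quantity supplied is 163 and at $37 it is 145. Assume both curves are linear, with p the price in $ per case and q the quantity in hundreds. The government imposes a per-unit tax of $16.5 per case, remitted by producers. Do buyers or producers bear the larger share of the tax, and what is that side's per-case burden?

Demand slope: (120 − 110)/(31 − 33) = -5, so qd = 275 − 5p.
Supply slope: (145 − 163)/(37 − 40) = 6, so qs = 6p − 77.
Without the tax, 275 − 5p = 6p − 77 gives 11p = 352, so p* = $32 and q* = 115.
With the tax collected from producers, supply shifts: qs = 6(p − 16.5) − 77.
Solving gives q = 70 with buyers paying $41 and producers receiving $24.5 (the $16.5 wedge).
Per-case burden: buyers $9, producers $7.5.
Buyers take the larger share because demand is less price-elastic here (demand slope 5 vs supply slope 6).
The less price-elastic side of the market bears the larger share of a per-unit tax.

Buyers bear the larger share: $9 per case.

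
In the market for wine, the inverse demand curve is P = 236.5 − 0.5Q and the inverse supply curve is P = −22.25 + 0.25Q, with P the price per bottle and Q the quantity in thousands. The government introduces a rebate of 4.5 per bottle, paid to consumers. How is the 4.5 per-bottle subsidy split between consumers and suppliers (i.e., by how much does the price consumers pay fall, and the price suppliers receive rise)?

Consumers gain 3 per bottle; suppliers gain 1.5 per bottle.

Rewrite in direct form: Qd = 473 − 2P and Qs = 4P + 89.
Without the subsidy, 473 − 2P = 4P + 89 gives 6P = 384, so P* = 64 and Q* = 345.
With a per-unit subsidy paid to consumers, each effectively pays P − 4.5, so demand becomes Qd = 473 − 2(P − 4.5).
Solving gives Q = 351 with consumers paying 61 and suppliers receiving 65.5 (the 4.5 wedge).
Gain to consumers: 3; to suppliers: 1.5. (They sum to 4.5.)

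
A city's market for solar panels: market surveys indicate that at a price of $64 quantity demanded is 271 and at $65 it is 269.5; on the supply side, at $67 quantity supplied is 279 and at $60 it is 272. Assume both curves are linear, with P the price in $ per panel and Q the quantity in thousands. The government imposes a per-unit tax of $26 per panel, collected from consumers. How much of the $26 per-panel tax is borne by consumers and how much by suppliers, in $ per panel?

Consumers bear $10.4 per panel; suppliers bear $15.6 per panel.

Demand slope: (269.5 − 271)/(65 − 64) = -1.5, so Qd = 367 − 1.5P.
Supply slope: (272 − 279)/(60 − 67) = 1, so Qs = P + 212.
Before the tax: set 367 − 1.5P = P + 212 → P* = $62, Q* = 274.
With the tax collected from consumers, demand (in seller-price terms) shifts: Qd = 367 − 1.5(P + 26).
Solving gives Q = 258.4 with consumers paying $72.4 and suppliers receiving $46.4 (the $26 wedge).
Burden on consumers: $10.4; on suppliers: $15.6. (They sum to $26.)
The less price-elastic side of the market bears the larger share of a per-unit tax.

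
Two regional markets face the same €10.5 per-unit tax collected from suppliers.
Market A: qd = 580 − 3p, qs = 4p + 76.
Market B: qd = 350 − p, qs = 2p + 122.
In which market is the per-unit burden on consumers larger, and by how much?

Market B, by €1.

Market A: pre-tax p* = €72, q* = 364; post-tax q = 346; per-unit burden on consumers = €6.
Market B: pre-tax p* = €76, q* = 274; post-tax q = 267; per-unit burden on consumers = €7.
Difference: €6 vs €7 → market B is larger by €1.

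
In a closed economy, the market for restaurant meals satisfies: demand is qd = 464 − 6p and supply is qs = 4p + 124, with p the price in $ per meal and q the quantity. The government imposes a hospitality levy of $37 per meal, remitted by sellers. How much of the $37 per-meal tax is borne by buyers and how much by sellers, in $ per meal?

Without the tax, 464 − 6p = 4p + 124 gives 10p = 340, so p* = $34 and q* = 260.
With the tax collected from sellers, supply shifts: qs = 4(p − 37) + 124.
Solving gives q = 171.2 with buyers paying $48.8 and sellers receiving $11.8 (the $37 wedge).
Burden on buyers: $14.8; on sellers: $22.2. (They sum to $37.)

Buyers bear $14.8 per meal; sellers bear $22.2 per meal.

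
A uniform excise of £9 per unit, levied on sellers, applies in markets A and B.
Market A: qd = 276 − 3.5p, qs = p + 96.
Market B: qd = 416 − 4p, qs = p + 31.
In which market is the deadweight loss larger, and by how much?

Market A: pre-tax p* = £40, q* = 136; post-tax q = 129; deadweight loss = £31.5.
Market B: pre-tax p* = £77, q* = 108; post-tax q = 100.8; deadweight loss = £32.4.
Difference: £31.5 vs £32.4 → market B is larger by £0.9.

Market B, by £0.9.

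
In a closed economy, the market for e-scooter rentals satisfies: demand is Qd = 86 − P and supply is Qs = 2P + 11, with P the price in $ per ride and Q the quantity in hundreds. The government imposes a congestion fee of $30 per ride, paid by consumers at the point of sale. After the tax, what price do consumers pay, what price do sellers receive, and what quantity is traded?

Before the tax: set 86 − P = 2P + 11 → P* = $25, Q* = 61.
With the tax collected from consumers, demand (in seller-price terms) shifts: Qd = 86 − (P + 30).
New equilibrium: consumers pay $45, sellers receive $15, Q = 41. (Wedge: Pb − Ps = 30.)

Consumers pay $45; sellers receive $15; quantity = 41.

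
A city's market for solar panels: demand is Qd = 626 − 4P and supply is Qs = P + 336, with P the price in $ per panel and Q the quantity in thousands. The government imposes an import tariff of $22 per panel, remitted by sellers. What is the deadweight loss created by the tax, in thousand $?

Deadweight loss = $193.6 thousand.

Without the tax, 626 − 4P = P + 336 gives 5P = 290, so P* = $58 and Q* = 394.
With the tax collected from sellers, supply shifts: Qs = (P − 22) + 336.
New equilibrium: consumers pay $62.4, sellers receive $40.4, Q = 376.4. (Wedge: Pb − Ps = 22.)
Quantity falls by |ΔQ| = |394 − 376.4| = 17.6.
DWL = ½ · t · |ΔQ| = ½ · 22 · 17.6 = $193.6.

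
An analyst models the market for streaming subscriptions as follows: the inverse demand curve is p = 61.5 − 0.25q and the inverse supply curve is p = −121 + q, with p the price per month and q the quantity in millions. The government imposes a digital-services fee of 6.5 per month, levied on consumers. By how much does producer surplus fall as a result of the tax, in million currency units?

Producer surplus falls by 745.68 million.

Inverting to q(p) form: qd = 246 − 4p; qs = p + 121.
Without the tax, 246 − 4p = p + 121 gives 5p = 125, so p* = 25 and q* = 146.
With the tax collected from consumers, demand (in seller-price terms) shifts: qd = 246 − 4(p + 6.5).
Solving gives q = 140.8 with consumers paying 26.3 and sellers receiving 19.8 (the 6.5 wedge).
ΔPS is the trapezoid between Q = 140.8 and Q = 146 of height 5.2: ½ · (146 + 140.8) · 5.2 = 745.68.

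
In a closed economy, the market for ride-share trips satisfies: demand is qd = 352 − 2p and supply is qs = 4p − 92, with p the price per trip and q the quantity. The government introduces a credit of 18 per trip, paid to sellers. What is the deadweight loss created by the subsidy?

Without the subsidy, 352 − 2p = 4p − 92 gives 6p = 444, so p* = 74 and q* = 204.
With a per-unit subsidy paid to sellers, each receives p + 18 per unit sold, so supply becomes qs = 4(p + 18) − 92.
New equilibrium: buyers pay 62, sellers receive 80, q = 228. (Wedge: pb − ps = −18.)
Quantity rises by |ΔQ| = |204 − 228| = 24.
DWL = ½ · t · |ΔQ| = ½ · 18 · 24 = 216.

Deadweight loss = 216.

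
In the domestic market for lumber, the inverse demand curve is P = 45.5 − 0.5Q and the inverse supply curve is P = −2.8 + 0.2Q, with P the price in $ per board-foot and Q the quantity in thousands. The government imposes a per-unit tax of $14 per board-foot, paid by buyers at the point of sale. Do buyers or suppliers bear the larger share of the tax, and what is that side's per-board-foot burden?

Buyers bear the larger share: $10 per board-foot.

Inverting to Q(P) form: Qd = 91 − 2P; Qs = 5P + 14.
Without the tax, 91 − 2P = 5P + 14 gives 7P = 77, so P* = $11 and Q* = 69.
With the tax collected from buyers, demand (in seller-price terms) shifts: Qd = 91 − 2(P + 14).
New equilibrium: buyers pay $21, suppliers receive $7, Q = 49. (Wedge: Pb − Ps = 14.)
Per-board-foot burden: buyers $10, suppliers $4.
Buyers take the larger share because demand is less price-elastic here (demand slope 2 vs supply slope 5).
The less price-elastic side of the market bears the larger share of a per-unit tax.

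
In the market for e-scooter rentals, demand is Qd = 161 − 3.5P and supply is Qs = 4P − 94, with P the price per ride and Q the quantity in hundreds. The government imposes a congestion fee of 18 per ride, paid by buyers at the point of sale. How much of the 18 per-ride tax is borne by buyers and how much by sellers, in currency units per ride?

Without the tax, 161 − 3.5P = 4P − 94 gives 7.5P = 255, so P* = 34 and Q* = 42.
With the tax collected from buyers, demand (in seller-price terms) shifts: Qd = 161 − 3.5(P + 18).
Solving gives Q = 8.4 with buyers paying 43.6 and sellers receiving 25.6 (the 18 wedge).
Burden on buyers: 9.6; on sellers: 8.4. (They sum to 18.)
The less price-elastic side of the market bears the larger share of a per-unit tax.

Buyers bear 9.6 per ride; sellers bear 8.4 per ride.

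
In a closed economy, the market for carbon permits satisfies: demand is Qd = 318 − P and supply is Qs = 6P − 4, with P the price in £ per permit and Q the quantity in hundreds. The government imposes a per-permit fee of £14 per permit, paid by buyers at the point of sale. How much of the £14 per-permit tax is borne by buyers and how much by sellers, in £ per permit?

Buyers bear £12 per permit; sellers bear £2 per permit.

Without the tax, 318 − P = 6P − 4 gives 7P = 322, so P* = £46 and Q* = 272.
With the tax collected from buyers, demand (in seller-price terms) shifts: Qd = 318 − (P + 14).
New equilibrium: buyers pay £58, sellers receive £44, Q = 260. (Wedge: Pb − Ps = 14.)
Burden on buyers: £12; on sellers: £2. (They sum to £14.)
The less price-elastic side of the market bears the larger share of a per-unit tax.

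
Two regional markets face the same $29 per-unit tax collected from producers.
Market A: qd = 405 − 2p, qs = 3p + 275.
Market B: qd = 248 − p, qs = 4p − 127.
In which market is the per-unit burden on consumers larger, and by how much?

Market A: pre-tax p* = $26, q* = 353; post-tax q = 318.2; per-unit burden on consumers = $17.4.
Market B: pre-tax p* = $75, q* = 173; post-tax q = 149.8; per-unit burden on consumers = $23.2.
Difference: $17.4 vs $23.2 → market B is larger by $5.8.

Market B, by $5.8.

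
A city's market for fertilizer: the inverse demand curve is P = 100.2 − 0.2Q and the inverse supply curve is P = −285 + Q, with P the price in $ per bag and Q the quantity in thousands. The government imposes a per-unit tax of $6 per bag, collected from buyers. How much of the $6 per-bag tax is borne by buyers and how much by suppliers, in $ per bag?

Buyers bear $1 per bag; suppliers bear $5 per bag.

Inverting to Q(P) form: Qd = 501 − 5P; Qs = P + 285.
Without the tax, 501 − 5P = P + 285 gives 6P = 216, so P* = $36 and Q* = 321.
With the tax collected from buyers, demand (in seller-price terms) shifts: Qd = 501 − 5(P + 6).
Solving gives Q = 316 with buyers paying $37 and suppliers receiving $31 (the $6 wedge).
Burden on buyers: $1; on suppliers: $5. (They sum to $6.)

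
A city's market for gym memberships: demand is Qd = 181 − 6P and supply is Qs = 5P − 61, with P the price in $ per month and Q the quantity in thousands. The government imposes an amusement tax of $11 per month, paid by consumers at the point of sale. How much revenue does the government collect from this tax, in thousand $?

Tax revenue = $209 thousand.

Before the tax: set 181 − 6P = 5P − 61 → P* = $22, Q* = 49.
With the tax collected from consumers, demand (in seller-price terms) shifts: Qd = 181 − 6(P + 11).
Solving gives Q = 19 with consumers paying $27 and suppliers receiving $16 (the $11 wedge).
Revenue = t · Q = 11 · 19 = $209.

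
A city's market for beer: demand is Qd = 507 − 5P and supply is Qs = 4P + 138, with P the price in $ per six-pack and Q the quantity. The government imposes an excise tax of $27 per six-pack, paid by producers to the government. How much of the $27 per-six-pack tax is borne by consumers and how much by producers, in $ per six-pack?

Without the tax, 507 − 5P = 4P + 138 gives 9P = 369, so P* = $41 and Q* = 302.
With the tax collected from producers, supply shifts: Qs = 4(P − 27) + 138.
Solving gives Q = 242 with consumers paying $53 and producers receiving $26 (the $27 wedge).
Burden on consumers: $12; on producers: $15. (They sum to $27.)
The less price-elastic side of the market bears the larger share of a per-unit tax.

Consumers bear $12 per six-pack; producers bear $15 per six-pack.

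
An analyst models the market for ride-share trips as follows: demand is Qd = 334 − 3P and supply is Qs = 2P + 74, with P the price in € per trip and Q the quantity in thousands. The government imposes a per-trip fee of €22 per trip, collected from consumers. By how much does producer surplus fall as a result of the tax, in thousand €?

Before the tax: set 334 − 3P = 2P + 74 → P* = €52, Q* = 178.
With the tax collected from consumers, demand (in seller-price terms) shifts: Qd = 334 − 3(P + 22).
New equilibrium: consumers pay €60.8, sellers receive €38.8, Q = 151.6. (Wedge: Pb − Ps = 22.)
ΔPS is the trapezoid between Q = 151.6 and Q = 178 of height €13.2: ½ · (178 + 151.6) · 13.2 = €2175.36.

Producer surplus falls by €2175.36 thousand.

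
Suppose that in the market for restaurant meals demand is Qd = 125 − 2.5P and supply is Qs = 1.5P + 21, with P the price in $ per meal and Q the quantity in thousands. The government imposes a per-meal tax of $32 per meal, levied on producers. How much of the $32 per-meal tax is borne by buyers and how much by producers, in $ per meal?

Buyers bear $12 per meal; producers bear $20 per meal.

Before the tax: set 125 − 2.5P = 1.5P + 21 → P* = $26, Q* = 60.
With the tax collected from producers, supply shifts: Qs = 1.5(P − 32) + 21.
Solving gives Q = 30 with buyers paying $38 and producers receiving $6 (the $32 wedge).
Burden on buyers: $12; on producers: $20. (They sum to $32.)
The less price-elastic side of the market bears the larger share of a per-unit tax.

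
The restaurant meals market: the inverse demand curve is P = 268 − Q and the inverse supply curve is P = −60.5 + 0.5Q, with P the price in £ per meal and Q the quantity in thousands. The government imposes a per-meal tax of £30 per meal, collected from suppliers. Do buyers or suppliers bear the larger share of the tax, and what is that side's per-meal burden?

Buyers bear the larger share: £20 per meal.

Inverting to Q(P) form: Qd = 268 − P; Qs = 2P + 121.
Before the tax: set 268 − P = 2P + 121 → P* = £49, Q* = 219.
With the tax collected from suppliers, supply shifts: Qs = 2(P − 30) + 121.
Solving gives Q = 199 with buyers paying £69 and suppliers receiving £39 (the £30 wedge).
Per-meal burden: buyers £20, suppliers £10.
Buyers take the larger share because demand is less price-elastic here (demand slope 1 vs supply slope 2).
The less price-elastic side of the market bears the larger share of a per-unit tax.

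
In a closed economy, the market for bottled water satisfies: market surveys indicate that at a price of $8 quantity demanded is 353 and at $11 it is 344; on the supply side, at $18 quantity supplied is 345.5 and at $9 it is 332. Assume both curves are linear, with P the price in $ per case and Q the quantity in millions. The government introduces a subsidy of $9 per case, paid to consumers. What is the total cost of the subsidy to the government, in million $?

Demand slope: (344 − 353)/(11 − 8) = -3, so Qd = 377 − 3P.
Supply slope: (332 − 345.5)/(9 − 18) = 1.5, so Qs = 1.5P + 318.5.
Before the subsidy: set 377 − 3P = 1.5P + 318.5 → P* = $13, Q* = 338.
With a per-unit subsidy paid to consumers, each effectively pays P − 9, so demand becomes Qd = 377 − 3(P − 9).
Solving gives Q = 347 with consumers paying $10 and suppliers receiving $19 (the $9 wedge).
Outlay = t · Q = 9 · 347 = $3123.

Government outlay = $3123 million.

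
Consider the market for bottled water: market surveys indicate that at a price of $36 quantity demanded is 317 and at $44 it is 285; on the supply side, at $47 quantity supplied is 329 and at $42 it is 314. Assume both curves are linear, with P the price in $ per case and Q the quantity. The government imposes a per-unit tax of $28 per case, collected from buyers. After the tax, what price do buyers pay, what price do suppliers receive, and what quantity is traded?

Buyers pay $51; suppliers receive $23; quantity = 257.

Demand slope: (285 − 317)/(44 − 36) = -4, so Qd = 461 − 4P.
Supply slope: (314 − 329)/(42 − 47) = 3, so Qs = 3P + 188.
Without the tax, 461 − 4P = 3P + 188 gives 7P = 273, so P* = $39 and Q* = 305.
With the tax collected from buyers, demand (in seller-price terms) shifts: Qd = 461 − 4(P + 28).
New equilibrium: buyers pay $51, suppliers receive $23, Q = 257. (Wedge: Pb − Ps = 28.)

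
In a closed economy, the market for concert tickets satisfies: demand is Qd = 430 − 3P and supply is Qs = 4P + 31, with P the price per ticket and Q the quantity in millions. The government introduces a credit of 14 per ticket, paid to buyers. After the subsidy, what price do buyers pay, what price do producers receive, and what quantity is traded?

Before the subsidy: set 430 − 3P = 4P + 31 → P* = 57, Q* = 259.
With a per-unit subsidy paid to buyers, each effectively pays P − 14, so demand becomes Qd = 430 − 3(P − 14).
Solving gives Q = 283 with buyers paying 49 and producers receiving 63 (the 14 wedge).

Buyers pay 49; producers receive 63; quantity = 283.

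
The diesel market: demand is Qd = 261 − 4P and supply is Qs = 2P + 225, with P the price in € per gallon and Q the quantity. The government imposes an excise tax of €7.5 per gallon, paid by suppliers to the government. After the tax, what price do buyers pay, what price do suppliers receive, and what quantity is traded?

Buyers pay €8.5; suppliers receive €1; quantity = 227.

Without the tax, 261 − 4P = 2P + 225 gives 6P = 36, so P* = €6 and Q* = 237.
With the tax collected from suppliers, supply shifts: Qs = 2(P − 7.5) + 225.
New equilibrium: buyers pay €8.5, suppliers receive €1, Q = 227. (Wedge: Pb − Ps = 7.5.)
The less price-elastic side of the market bears the larger share of a per-unit tax.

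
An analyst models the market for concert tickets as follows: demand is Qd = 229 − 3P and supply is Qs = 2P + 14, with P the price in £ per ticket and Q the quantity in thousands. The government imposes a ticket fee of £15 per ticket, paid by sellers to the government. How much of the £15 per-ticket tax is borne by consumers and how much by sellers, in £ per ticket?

Before the tax: set 229 − 3P = 2P + 14 → P* = £43, Q* = 100.
With the tax collected from sellers, supply shifts: Qs = 2(P − 15) + 14.
New equilibrium: consumers pay £49, sellers receive £34, Q = 82. (Wedge: Pb − Ps = 15.)
Burden on consumers: £6; on sellers: £9. (They sum to £15.)

Consumers bear £6 per ticket; sellers bear £9 per ticket.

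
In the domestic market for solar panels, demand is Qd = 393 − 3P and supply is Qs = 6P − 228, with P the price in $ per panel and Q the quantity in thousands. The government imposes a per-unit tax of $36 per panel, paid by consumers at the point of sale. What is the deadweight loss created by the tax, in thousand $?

Before the tax: set 393 − 3P = 6P − 228 → P* = $69, Q* = 186.
With the tax collected from consumers, demand (in seller-price terms) shifts: Qd = 393 − 3(P + 36).
Solving gives Q = 114 with consumers paying $93 and suppliers receiving $57 (the $36 wedge).
Quantity falls by |ΔQ| = |186 − 114| = 72.
DWL = ½ · t · |ΔQ| = ½ · 36 · 72 = $1296.

Deadweight loss = $1296 thousand.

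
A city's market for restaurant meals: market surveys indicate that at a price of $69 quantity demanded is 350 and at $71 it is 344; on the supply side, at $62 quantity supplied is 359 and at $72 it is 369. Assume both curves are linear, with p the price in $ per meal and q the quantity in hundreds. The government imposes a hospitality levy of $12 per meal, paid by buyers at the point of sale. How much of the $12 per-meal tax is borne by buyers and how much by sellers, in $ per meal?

Demand slope: (344 − 350)/(71 − 69) = -3, so qd = 557 − 3p.
Supply slope: (369 − 359)/(72 − 62) = 1, so qs = p + 297.
Before the tax: set 557 − 3p = p + 297 → p* = $65, q* = 362.
With the tax collected from buyers, demand (in seller-price terms) shifts: qd = 557 − 3(p + 12).
New equilibrium: buyers pay $68, sellers receive $56, q = 353. (Wedge: pb − ps = 12.)
Burden on buyers: $3; on sellers: $9. (They sum to $12.)

Buyers bear $3 per meal; sellers bear $9 per meal.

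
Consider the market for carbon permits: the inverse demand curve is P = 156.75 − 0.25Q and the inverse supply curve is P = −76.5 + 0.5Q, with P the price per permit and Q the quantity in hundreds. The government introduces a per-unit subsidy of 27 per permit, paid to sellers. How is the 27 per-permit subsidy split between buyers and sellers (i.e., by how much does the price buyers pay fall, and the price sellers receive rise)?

Inverting to Q(P) form: Qd = 627 − 4P; Qs = 2P + 153.
Without the subsidy, 627 − 4P = 2P + 153 gives 6P = 474, so P* = 79 and Q* = 311.
With a per-unit subsidy paid to sellers, each receives P + 27 per unit sold, so supply becomes Qs = 2(P + 27) + 153.
New equilibrium: buyers pay 70, sellers receive 97, Q = 347. (Wedge: Pb − Ps = −27.)
Gain to buyers: 9; to sellers: 18. (They sum to 27.)

Buyers gain 9 per permit; sellers gain 18 per permit.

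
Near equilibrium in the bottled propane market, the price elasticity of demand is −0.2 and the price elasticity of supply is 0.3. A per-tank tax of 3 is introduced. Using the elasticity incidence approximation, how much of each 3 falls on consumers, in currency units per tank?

Incidence ratio: consumers' share ≈ εs / (εs + |εd|) = 0.3 / (0.3 + 0.2) = 0.6.
So consumers bear ≈ 0.6 × 3 = 1.8; sellers bear 1.2.

Consumers bear ≈ 1.8 per tank.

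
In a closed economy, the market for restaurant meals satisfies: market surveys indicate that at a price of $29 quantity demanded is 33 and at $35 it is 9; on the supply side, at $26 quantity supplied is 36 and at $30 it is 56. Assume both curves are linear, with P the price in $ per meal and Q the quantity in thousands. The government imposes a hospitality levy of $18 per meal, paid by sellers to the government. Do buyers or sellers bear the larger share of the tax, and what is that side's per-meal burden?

Demand slope: (9 − 33)/(35 − 29) = -4, so Qd = 149 − 4P.
Supply slope: (56 − 36)/(30 − 26) = 5, so Qs = 5P − 94.
Without the tax, 149 − 4P = 5P − 94 gives 9P = 243, so P* = $27 and Q* = 41.
With the tax collected from sellers, supply shifts: Qs = 5(P − 18) − 94.
Solving gives Q = 1 with buyers paying $37 and sellers receiving $19 (the $18 wedge).
Per-meal burden: buyers $10, sellers $8.
Buyers take the larger share because demand is less price-elastic here (demand slope 4 vs supply slope 5).

Buyers bear the larger share: $10 per meal.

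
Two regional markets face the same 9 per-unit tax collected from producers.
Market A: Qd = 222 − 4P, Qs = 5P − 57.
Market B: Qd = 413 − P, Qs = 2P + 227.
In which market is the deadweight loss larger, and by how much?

Market A: pre-tax P* = 31, Q* = 98; post-tax Q = 78; deadweight loss = 90.
Market B: pre-tax P* = 62, Q* = 351; post-tax Q = 345; deadweight loss = 27.
Difference: 90 vs 27 → market A is larger by 63.

Market A, by 63.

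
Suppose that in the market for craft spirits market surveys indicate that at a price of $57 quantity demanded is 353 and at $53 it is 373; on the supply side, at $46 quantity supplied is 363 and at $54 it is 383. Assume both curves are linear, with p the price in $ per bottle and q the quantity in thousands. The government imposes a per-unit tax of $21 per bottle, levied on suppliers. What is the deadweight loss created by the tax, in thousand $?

Deadweight loss = $367.5 thousand.

Demand slope: (373 − 353)/(53 − 57) = -5, so qd = 638 − 5p.
Supply slope: (383 − 363)/(54 − 46) = 2.5, so qs = 2.5p + 248.
Before the tax: set 638 − 5p = 2.5p + 248 → p* = $52, q* = 378.
With the tax collected from suppliers, supply shifts: qs = 2.5(p − 21) + 248.
New equilibrium: buyers pay $59, suppliers receive $38, q = 343. (Wedge: pb − ps = 21.)
Quantity falls by |ΔQ| = |378 − 343| = 35.
DWL = ½ · t · |ΔQ| = ½ · 21 · 35 = $367.5.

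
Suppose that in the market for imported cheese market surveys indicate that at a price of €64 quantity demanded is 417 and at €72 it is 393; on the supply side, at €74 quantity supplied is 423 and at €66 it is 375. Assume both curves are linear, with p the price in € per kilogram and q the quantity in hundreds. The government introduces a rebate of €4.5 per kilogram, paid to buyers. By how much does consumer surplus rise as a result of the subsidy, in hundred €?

Demand slope: (393 − 417)/(72 − 64) = -3, so qd = 609 − 3p.
Supply slope: (375 − 423)/(66 − 74) = 6, so qs = 6p − 21.
Without the subsidy, 609 − 3p = 6p − 21 gives 9p = 630, so p* = €70 and q* = 399.
With a per-unit subsidy paid to buyers, each effectively pays p − 4.5, so demand becomes qd = 609 − 3(p − 4.5).
Solving gives q = 408 with buyers paying €67 and sellers receiving €71.5 (the €4.5 wedge).
ΔCS is the trapezoid between Q = 408 and Q = 399 of height €3: ½ · (399 + 408) · 3 = €1210.5.

Consumer surplus rises by €1210.5 hundred.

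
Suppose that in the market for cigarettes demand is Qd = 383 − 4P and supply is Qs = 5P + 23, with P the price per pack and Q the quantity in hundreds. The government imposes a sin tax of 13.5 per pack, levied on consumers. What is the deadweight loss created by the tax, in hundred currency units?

Deadweight loss = 202.5 hundred.

Without the tax, 383 − 4P = 5P + 23 gives 9P = 360, so P* = 40 and Q* = 223.
With the tax collected from consumers, demand (in seller-price terms) shifts: Qd = 383 − 4(P + 13.5).
Solving gives Q = 193 with consumers paying 47.5 and sellers receiving 34 (the 13.5 wedge).
Quantity falls by |ΔQ| = |223 − 193| = 30.
DWL = ½ · t · |ΔQ| = ½ · 13.5 · 30 = 202.5.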